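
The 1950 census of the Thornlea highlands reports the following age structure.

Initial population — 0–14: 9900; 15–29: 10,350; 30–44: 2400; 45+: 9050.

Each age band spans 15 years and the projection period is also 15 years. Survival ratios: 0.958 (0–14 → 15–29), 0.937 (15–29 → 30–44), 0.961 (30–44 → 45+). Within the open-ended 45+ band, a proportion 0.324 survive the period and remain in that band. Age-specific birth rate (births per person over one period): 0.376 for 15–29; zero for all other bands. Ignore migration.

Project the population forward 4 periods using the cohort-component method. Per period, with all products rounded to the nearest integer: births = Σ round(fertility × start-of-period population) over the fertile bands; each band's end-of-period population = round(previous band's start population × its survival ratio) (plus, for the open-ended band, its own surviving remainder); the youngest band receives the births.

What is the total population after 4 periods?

13110

Let group 1 be 0–14 through group 4 = 45+.
[period 1]
Births: 10350 × 0.376 = 3892
Group 2: 9900 × 0.958 = 9484
Group 3: 10350 × 0.937 = 9698
Group 4: 2400 × 0.961 + 9050 × 0.324 = 2306 + 2932 = 5238
Giving 3892 / 9484 / 9698 / 5238.
[period 2]
Births: 9484 × 0.376 = 3566
Group 2: 3892 × 0.958 = 3729
Group 3: 9484 × 0.937 = 8887
Group 4: 9698 × 0.961 + 5238 × 0.324 = 9320 + 1697 = 11017
Giving 3566 / 3729 / 8887 / 11017.
[period 3]
Births: 3729 × 0.376 = 1402
Group 2: 3566 × 0.958 = 3416
Group 3: 3729 × 0.937 = 3494
Group 4: 8887 × 0.961 + 11017 × 0.324 = 8540 + 3570 = 12110
Giving 1402 / 3416 / 3494 / 12110.
[period 4]
Births: 3416 × 0.376 = 1284
Group 2: 1402 × 0.958 = 1343
Group 3: 3416 × 0.937 = 3201
Group 4: 3494 × 0.961 + 12110 × 0.324 = 3358 + 3924 = 7282
Giving 1284 / 1343 / 3201 / 7282.
Total after period 4: 1284 + 1343 + 3201 + 7282 = 13110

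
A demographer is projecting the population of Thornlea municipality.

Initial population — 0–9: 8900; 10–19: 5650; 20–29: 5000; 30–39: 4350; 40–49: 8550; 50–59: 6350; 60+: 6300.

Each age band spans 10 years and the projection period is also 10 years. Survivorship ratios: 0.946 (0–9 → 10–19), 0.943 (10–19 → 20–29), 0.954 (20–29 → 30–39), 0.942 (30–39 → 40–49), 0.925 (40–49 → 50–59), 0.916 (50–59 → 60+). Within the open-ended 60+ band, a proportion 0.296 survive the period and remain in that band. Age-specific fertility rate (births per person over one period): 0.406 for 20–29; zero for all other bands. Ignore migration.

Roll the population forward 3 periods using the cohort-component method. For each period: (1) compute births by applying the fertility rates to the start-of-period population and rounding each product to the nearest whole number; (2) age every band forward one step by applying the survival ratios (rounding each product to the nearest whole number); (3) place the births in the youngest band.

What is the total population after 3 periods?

Numbering the bands 1..7 from youngest to oldest:
— Period 1 —
Births: 5000 × 0.406 = 2030
Band 2: 8900 × 0.946 = 8419
Band 3: 5650 × 0.943 = 5328
Band 4: 5000 × 0.954 = 4770
Band 5: 4350 × 0.942 = 4098
Band 6: 8550 × 0.925 = 7909
Band 7: 6350 × 0.916 + 6300 × 0.296 = 5817 + 1865 = 7682
End of period: [2030, 8419, 5328, 4770, 4098, 7909, 7682]
— Period 2 —
Births: 5328 × 0.406 = 2163
Band 2: 2030 × 0.946 = 1920
Band 3: 8419 × 0.943 = 7939
Band 4: 5328 × 0.954 = 5083
Band 5: 4770 × 0.942 = 4493
Band 6: 4098 × 0.925 = 3791
Band 7: 7909 × 0.916 + 7682 × 0.296 = 7245 + 2274 = 9519
End of period: [2163, 1920, 7939, 5083, 4493, 3791, 9519]
— Period 3 —
Births: 7939 × 0.406 = 3223
Band 2: 2163 × 0.946 = 2046
Band 3: 1920 × 0.943 = 1811
Band 4: 7939 × 0.954 = 7574
Band 5: 5083 × 0.942 = 4788
Band 6: 4493 × 0.925 = 4156
Band 7: 3791 × 0.916 + 9519 × 0.296 = 3473 + 2818 = 6291
End of period: [3223, 2046, 1811, 7574, 4788, 4156, 6291]
Total after period 3: 3223 + 2046 + 1811 + 7574 + 4788 + 4156 + 6291 = 29889

29889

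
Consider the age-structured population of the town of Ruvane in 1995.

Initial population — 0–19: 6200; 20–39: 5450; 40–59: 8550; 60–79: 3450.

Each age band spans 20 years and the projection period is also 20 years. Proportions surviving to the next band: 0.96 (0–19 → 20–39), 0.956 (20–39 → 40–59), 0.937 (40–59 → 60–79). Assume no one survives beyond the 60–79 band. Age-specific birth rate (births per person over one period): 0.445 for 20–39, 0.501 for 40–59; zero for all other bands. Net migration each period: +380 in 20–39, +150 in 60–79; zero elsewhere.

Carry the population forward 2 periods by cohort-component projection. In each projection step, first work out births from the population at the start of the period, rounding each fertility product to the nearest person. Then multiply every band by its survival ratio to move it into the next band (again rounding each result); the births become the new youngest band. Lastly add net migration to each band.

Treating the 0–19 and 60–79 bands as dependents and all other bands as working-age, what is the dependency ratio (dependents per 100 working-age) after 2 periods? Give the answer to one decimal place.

81.2

After projecting period 1:
Births: 5450 × 0.445 = 2425  |  8550 × 0.501 = 4284 → 6709
20–39: 6200 × 0.96 = 5952
40–59: 5450 × 0.956 = 5210
60–79: 8550 × 0.937 = 8011
Net migration: 20–39 + 380 → 6332; 60–79 + 150 → 8161
Giving 6709 / 6332 / 5210 / 8161.
After projecting period 2:
Births: 6332 × 0.445 = 2818  |  5210 × 0.501 = 2610 → 5428
20–39: 6709 × 0.96 = 6441
40–59: 6332 × 0.956 = 6053
60–79: 5210 × 0.937 = 4882
Net migration: 20–39 + 380 → 6821; 60–79 + 150 → 5032
Giving 5428 / 6821 / 6053 / 5032.
Dependents (band 0–19 + band 60–79) = 5428 + 5032 = 10460; working-age = 12874; ratio = 10460/12874 × 100 = 81.2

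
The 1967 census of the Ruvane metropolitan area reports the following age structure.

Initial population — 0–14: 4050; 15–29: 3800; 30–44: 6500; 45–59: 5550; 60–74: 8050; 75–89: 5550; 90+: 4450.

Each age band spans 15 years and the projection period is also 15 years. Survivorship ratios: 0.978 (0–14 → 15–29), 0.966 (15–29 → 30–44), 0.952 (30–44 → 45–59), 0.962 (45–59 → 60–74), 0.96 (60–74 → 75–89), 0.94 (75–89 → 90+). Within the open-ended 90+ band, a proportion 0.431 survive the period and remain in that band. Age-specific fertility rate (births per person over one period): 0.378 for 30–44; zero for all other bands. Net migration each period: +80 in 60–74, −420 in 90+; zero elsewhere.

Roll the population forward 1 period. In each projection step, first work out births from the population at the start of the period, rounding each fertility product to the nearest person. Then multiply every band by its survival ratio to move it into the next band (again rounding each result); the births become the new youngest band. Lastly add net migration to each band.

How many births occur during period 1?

2457

Let band 1 be 0–14 through band 7 = 90+.
After projecting period 1:
Births: 6500 * 0.378 = 2457
Band 2: 4050 * 0.978 = 3961
Band 3: 3800 * 0.966 = 3671
Band 4: 6500 * 0.952 = 6188
Band 5: 5550 * 0.962 = 5339
Band 6: 8050 * 0.96 = 7728
Band 7: 5550 * 0.94 + 4450 * 0.431 = 5217 + 1918 = 7135
Net migration: Band 5 + 80 → 5419; Band 7 − 420 → 6715
Population now: 0–14=2457, 15–29=3961, 30–44=3671, 45–59=6188, 60–74=5419, 75–89=7728, 90+=6715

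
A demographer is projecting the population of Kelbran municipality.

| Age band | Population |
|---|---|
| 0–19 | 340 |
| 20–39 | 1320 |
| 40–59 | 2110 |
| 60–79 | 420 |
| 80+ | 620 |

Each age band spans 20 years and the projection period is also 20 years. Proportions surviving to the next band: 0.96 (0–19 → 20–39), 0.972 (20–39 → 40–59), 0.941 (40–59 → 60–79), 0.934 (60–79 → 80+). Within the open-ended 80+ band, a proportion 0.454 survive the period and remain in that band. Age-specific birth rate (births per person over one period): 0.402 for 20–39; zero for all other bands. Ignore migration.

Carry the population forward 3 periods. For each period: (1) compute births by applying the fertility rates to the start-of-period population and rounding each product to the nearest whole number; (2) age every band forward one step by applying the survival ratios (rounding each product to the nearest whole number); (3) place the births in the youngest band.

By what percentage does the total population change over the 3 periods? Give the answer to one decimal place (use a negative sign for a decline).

[period 1]
Births: 1320 × 0.402 = 531
20–39: 340 × 0.96 = 326
40–59: 1320 × 0.972 = 1283
60–79: 2110 × 0.941 = 1986
80+: 420 × 0.934 + 620 × 0.454 = 392 + 281 = 673
End of period: [531, 326, 1283, 1986, 673]
[period 2]
Births: 326 × 0.402 = 131
20–39: 531 × 0.96 = 510
40–59: 326 × 0.972 = 317
60–79: 1283 × 0.941 = 1207
80+: 1986 × 0.934 + 673 × 0.454 = 1855 + 306 = 2161
End of period: [131, 510, 317, 1207, 2161]
[period 3]
Births: 510 × 0.402 = 205
20–39: 131 × 0.96 = 126
40–59: 510 × 0.972 = 496
60–79: 317 × 0.941 = 298
80+: 1207 × 0.934 + 2161 × 0.454 = 1127 + 981 = 2108
End of period: [205, 126, 496, 298, 2108]
Total: 4810 → 3233; change = -1577; percentage change = -32.8%

-32.8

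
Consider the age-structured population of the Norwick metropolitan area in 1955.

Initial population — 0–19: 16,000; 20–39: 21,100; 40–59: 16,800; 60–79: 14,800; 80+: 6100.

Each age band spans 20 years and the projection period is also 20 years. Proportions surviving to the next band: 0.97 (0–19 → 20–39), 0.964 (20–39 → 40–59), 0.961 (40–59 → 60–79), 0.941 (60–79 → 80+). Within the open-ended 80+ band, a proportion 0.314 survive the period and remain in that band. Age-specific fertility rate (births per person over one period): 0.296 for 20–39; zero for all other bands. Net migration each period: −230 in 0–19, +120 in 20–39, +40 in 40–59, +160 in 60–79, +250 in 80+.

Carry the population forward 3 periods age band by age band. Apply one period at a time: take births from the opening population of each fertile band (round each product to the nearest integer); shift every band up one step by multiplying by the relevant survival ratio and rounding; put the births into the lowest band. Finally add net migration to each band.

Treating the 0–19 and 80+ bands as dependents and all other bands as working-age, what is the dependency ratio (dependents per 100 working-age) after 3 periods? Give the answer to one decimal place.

108.0

After projecting period 1:
Births: 21100 × 0.296 = 6246
20–39: 16000 × 0.97 = 15520
40–59: 21100 × 0.964 = 20340
60–79: 16800 × 0.961 = 16145
80+: 14800 × 0.941 + 6100 × 0.314 = 13927 + 1915 = 15842
Net migration: 0–19 − 230 → 6016; 20–39 + 120 → 15640; 40–59 + 40 → 20380; 60–79 + 160 → 16305; 80+ + 250 → 16092
End of period: [6016, 15640, 20380, 16305, 16092]
After projecting period 2:
Births: 15640 × 0.296 = 4629
20–39: 6016 × 0.97 = 5836
40–59: 15640 × 0.964 = 15077
60–79: 20380 × 0.961 = 19585
80+: 16305 × 0.941 + 16092 × 0.314 = 15343 + 5053 = 20396
Net migration: 0–19 − 230 → 4399; 20–39 + 120 → 5956; 40–59 + 40 → 15117; 60–79 + 160 → 19745; 80+ + 250 → 20646
End of period: [4399, 5956, 15117, 19745, 20646]
After projecting period 3:
Births: 5956 × 0.296 = 1763
20–39: 4399 × 0.97 = 4267
40–59: 5956 × 0.964 = 5742
60–79: 15117 × 0.961 = 14527
80+: 19745 × 0.941 + 20646 × 0.314 = 18580 + 6483 = 25063
Net migration: 0–19 − 230 → 1533; 20–39 + 120 → 4387; 40–59 + 40 → 5782; 60–79 + 160 → 14687; 80+ + 250 → 25313
End of period: [1533, 4387, 5782, 14687, 25313]
Dependents (band 0–19 + band 80+) = 1533 + 25313 = 26846; working-age = 24856; ratio = 26846/24856 × 100 = 108.0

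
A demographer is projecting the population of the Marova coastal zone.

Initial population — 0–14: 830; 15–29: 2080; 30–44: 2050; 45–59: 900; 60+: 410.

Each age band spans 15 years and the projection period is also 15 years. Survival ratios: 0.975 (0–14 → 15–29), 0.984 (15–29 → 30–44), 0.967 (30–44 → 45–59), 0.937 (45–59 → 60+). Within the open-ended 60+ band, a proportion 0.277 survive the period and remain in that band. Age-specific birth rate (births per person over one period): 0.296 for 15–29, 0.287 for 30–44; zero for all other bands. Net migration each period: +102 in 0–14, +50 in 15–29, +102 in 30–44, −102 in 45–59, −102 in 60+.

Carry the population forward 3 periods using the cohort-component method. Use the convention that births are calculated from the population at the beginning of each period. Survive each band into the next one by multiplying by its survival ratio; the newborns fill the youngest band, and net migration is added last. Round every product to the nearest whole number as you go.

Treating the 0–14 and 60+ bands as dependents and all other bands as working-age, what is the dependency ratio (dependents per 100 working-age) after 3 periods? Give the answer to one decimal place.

Numbering the bands 1..5 from youngest to oldest:
After projecting period 1:
Births: 2080 * 0.296 = 616, 2050 * 0.287 = 588 — total 1204
Band 2: 830 * 0.975 = 809
Band 3: 2080 * 0.984 = 2047
Band 4: 2050 * 0.967 = 1982
Band 5: 900 * 0.937 + 410 * 0.277 = 843 + 114 = 957
Net migration: Band 1 + 102 → 1306; Band 2 + 50 → 859; Band 3 + 102 → 2149; Band 4 − 102 → 1880; Band 5 − 102 → 855
End of period: [1306, 859, 2149, 1880, 855]
After projecting period 2:
Births: 859 * 0.296 = 254, 2149 * 0.287 = 617 — total 871
Band 2: 1306 * 0.975 = 1273
Band 3: 859 * 0.984 = 845
Band 4: 2149 * 0.967 = 2078
Band 5: 1880 * 0.937 + 855 * 0.277 = 1762 + 237 = 1999
Net migration: Band 1 + 102 → 973; Band 2 + 50 → 1323; Band 3 + 102 → 947; Band 4 − 102 → 1976; Band 5 − 102 → 1897
End of period: [973, 1323, 947, 1976, 1897]
After projecting period 3:
Births: 1323 * 0.296 = 392, 947 * 0.287 = 272 — total 664
Band 2: 973 * 0.975 = 949
Band 3: 1323 * 0.984 = 1302
Band 4: 947 * 0.967 = 916
Band 5: 1976 * 0.937 + 1897 * 0.277 = 1852 + 525 = 2377
Net migration: Band 1 + 102 → 766; Band 2 + 50 → 999; Band 3 + 102 → 1404; Band 4 − 102 → 814; Band 5 − 102 → 2275
End of period: [766, 999, 1404, 814, 2275]
Dependents (band 0–14 + band 60+) = 766 + 2275 = 3041; working-age = 3217; ratio = 3041/3217 × 100 = 94.5

94.5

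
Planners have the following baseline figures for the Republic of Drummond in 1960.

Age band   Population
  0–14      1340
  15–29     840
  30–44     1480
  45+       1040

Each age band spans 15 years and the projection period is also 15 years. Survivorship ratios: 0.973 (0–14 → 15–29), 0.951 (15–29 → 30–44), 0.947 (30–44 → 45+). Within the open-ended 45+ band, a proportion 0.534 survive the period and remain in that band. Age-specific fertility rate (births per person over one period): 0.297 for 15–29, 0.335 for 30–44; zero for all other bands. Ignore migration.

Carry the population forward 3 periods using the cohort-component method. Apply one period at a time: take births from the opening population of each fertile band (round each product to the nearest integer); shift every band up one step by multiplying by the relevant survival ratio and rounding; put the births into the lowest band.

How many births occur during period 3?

630

[period 1]
Births: 840 × 0.297 = 249 ; 1480 × 0.335 = 496 ⇒ total 745
15–29: 1340 × 0.973 = 1304
30–44: 840 × 0.951 = 799
45+: 1480 × 0.947 + 1040 × 0.534 = 1402 + 555 = 1957
Population now: 0–14=745, 15–29=1304, 30–44=799, 45+=1957
[period 2]
Births: 1304 × 0.297 = 387 ; 799 × 0.335 = 268 ⇒ total 655
15–29: 745 × 0.973 = 725
30–44: 1304 × 0.951 = 1240
45+: 799 × 0.947 + 1957 × 0.534 = 757 + 1045 = 1802
Population now: 0–14=655, 15–29=725, 30–44=1240, 45+=1802
[period 3]
Births: 725 × 0.297 = 215 ; 1240 × 0.335 = 415 ⇒ total 630
15–29: 655 × 0.973 = 637
30–44: 725 × 0.951 = 689
45+: 1240 × 0.947 + 1802 × 0.534 = 1174 + 962 = 2136
Population now: 0–14=630, 15–29=637, 30–44=689, 45+=2136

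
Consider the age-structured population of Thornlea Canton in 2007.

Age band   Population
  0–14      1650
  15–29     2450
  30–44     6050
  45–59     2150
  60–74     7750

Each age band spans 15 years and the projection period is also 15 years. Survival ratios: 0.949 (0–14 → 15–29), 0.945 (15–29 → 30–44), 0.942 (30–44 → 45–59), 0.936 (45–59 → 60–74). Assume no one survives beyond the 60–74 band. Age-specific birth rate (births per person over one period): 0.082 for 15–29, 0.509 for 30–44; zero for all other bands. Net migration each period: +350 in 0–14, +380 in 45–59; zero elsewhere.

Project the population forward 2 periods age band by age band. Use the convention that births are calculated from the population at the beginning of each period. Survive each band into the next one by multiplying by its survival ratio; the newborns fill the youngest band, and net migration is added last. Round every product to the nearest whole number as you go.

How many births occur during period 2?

Period 1.
Births: 2450 × 0.082 = 201 ; 6050 × 0.509 = 3079 ⇒ total 3280
15–29: 1650 × 0.949 = 1566
30–44: 2450 × 0.945 = 2315
45–59: 6050 × 0.942 = 5699
60–74: 2150 × 0.936 = 2012
Net migration: 0–14 + 350 → 3630; 45–59 + 380 → 6079
End of period: [3630, 1566, 2315, 6079, 2012]
Period 2.
Births: 1566 × 0.082 = 128 ; 2315 × 0.509 = 1178 ⇒ total 1306
15–29: 3630 × 0.949 = 3445
30–44: 1566 × 0.945 = 1480
45–59: 2315 × 0.942 = 2181
60–74: 6079 × 0.936 = 5690
Net migration: 0–14 + 350 → 1656; 45–59 + 380 → 2561
End of period: [1656, 3445, 1480, 2561, 5690]

1306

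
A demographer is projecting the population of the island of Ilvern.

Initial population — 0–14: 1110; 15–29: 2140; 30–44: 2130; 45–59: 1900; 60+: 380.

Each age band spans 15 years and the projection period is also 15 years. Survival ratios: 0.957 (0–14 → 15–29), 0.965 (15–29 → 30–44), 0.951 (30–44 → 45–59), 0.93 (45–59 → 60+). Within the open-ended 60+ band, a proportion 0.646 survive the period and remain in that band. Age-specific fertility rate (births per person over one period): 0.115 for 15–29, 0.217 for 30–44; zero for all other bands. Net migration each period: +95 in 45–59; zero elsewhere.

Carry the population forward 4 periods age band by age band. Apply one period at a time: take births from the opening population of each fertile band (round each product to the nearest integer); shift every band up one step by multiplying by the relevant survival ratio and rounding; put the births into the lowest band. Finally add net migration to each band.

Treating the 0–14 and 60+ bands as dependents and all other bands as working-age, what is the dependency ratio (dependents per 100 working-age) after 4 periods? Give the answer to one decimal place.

[period 1]
Births: 2140 × 0.115 = 246  |  2130 × 0.217 = 462 → total 708
15–29: 1110 × 0.957 = 1062
30–44: 2140 × 0.965 = 2065
45–59: 2130 × 0.951 = 2026
60+: 1900 × 0.93 + 380 × 0.646 = 1767 + 245 = 2012
Net migration: 45–59 + 95 → 2121
End of period: [708, 1062, 2065, 2121, 2012]
[period 2]
Births: 1062 × 0.115 = 122  |  2065 × 0.217 = 448 → total 570
15–29: 708 × 0.957 = 678
30–44: 1062 × 0.965 = 1025
45–59: 2065 × 0.951 = 1964
60+: 2121 × 0.93 + 2012 × 0.646 = 1973 + 1300 = 3273
Net migration: 45–59 + 95 → 2059
End of period: [570, 678, 1025, 2059, 3273]
[period 3]
Births: 678 × 0.115 = 78  |  1025 × 0.217 = 222 → total 300
15–29: 570 × 0.957 = 545
30–44: 678 × 0.965 = 654
45–59: 1025 × 0.951 = 975
60+: 2059 × 0.93 + 3273 × 0.646 = 1915 + 2114 = 4029
Net migration: 45–59 + 95 → 1070
End of period: [300, 545, 654, 1070, 4029]
[period 4]
Births: 545 × 0.115 = 63  |  654 × 0.217 = 142 → total 205
15–29: 300 × 0.957 = 287
30–44: 545 × 0.965 = 526
45–59: 654 × 0.951 = 622
60+: 1070 × 0.93 + 4029 × 0.646 = 995 + 2603 = 3598
Net migration: 45–59 + 95 → 717
End of period: [205, 287, 526, 717, 3598]
Dependents (band 0–14 + band 60+) = 205 + 3598 = 3803; working-age = 1530; ratio = 3803/1530 × 100 = 248.6

248.6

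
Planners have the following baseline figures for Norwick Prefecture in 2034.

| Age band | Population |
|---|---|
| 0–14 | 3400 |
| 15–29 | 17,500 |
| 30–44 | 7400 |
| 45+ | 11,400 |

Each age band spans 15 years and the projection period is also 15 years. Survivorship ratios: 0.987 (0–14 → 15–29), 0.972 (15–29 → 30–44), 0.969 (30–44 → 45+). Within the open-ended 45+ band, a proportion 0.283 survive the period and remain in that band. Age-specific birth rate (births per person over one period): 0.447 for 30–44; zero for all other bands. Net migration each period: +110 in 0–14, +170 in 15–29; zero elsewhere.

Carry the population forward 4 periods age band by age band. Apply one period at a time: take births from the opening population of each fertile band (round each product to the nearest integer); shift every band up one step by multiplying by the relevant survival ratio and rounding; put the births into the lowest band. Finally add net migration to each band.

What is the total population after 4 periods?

Period 1:
Births: 7400 × 0.447 = 3308
15–29: 3400 × 0.987 = 3356
30–44: 17500 × 0.972 = 17010
45+: 7400 × 0.969 + 11400 × 0.283 = 7171 + 3226 = 10397
Net migration: 0–14 + 110 → 3418; 15–29 + 170 → 3526
→ [3418, 3526, 17010, 10397]
Period 2:
Births: 17010 × 0.447 = 7603
15–29: 3418 × 0.987 = 3374
30–44: 3526 × 0.972 = 3427
45+: 17010 × 0.969 + 10397 × 0.283 = 16483 + 2942 = 19425
Net migration: 0–14 + 110 → 7713; 15–29 + 170 → 3544
→ [7713, 3544, 3427, 19425]
Period 3:
Births: 3427 × 0.447 = 1532
15–29: 7713 × 0.987 = 7613
30–44: 3544 × 0.972 = 3445
45+: 3427 × 0.969 + 19425 × 0.283 = 3321 + 5497 = 8818
Net migration: 0–14 + 110 → 1642; 15–29 + 170 → 7783
→ [1642, 7783, 3445, 8818]
Period 4:
Births: 3445 × 0.447 = 1540
15–29: 1642 × 0.987 = 1621
30–44: 7783 × 0.972 = 7565
45+: 3445 × 0.969 + 8818 × 0.283 = 3338 + 2495 = 5833
Net migration: 0–14 + 110 → 1650; 15–29 + 170 → 1791
→ [1650, 1791, 7565, 5833]
Total after period 4: 1650 + 1791 + 7565 + 5833 = 16839

16839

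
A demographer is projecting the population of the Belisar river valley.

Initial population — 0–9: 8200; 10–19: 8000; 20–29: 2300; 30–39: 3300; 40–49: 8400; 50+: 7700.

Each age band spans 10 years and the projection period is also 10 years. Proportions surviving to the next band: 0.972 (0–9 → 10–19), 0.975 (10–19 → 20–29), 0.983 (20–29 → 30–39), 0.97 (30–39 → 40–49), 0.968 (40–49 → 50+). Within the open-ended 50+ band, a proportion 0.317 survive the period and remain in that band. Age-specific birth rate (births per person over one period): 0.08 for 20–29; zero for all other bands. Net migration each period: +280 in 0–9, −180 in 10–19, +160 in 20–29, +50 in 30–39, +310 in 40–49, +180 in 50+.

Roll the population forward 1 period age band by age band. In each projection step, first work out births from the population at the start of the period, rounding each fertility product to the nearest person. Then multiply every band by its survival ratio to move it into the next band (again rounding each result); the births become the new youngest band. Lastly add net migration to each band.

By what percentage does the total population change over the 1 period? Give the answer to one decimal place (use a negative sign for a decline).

Period 1.
Births: 2300 * 0.08 = 184
10–19: 8200 * 0.972 = 7970
20–29: 8000 * 0.975 = 7800
30–39: 2300 * 0.983 = 2261
40–49: 3300 * 0.97 = 3201
50+: 8400 * 0.968 + 7700 * 0.317 = 8131 + 2441 = 10572
Net migration: 0–9 + 280 → 464; 10–19 − 180 → 7790; 20–29 + 160 → 7960; 30–39 + 50 → 2311; 40–49 + 310 → 3511; 50+ + 180 → 10752
→ [464, 7790, 7960, 2311, 3511, 10752]
Total: 37900 → 32788; change = -5112; percentage change = -13.5%

-13.5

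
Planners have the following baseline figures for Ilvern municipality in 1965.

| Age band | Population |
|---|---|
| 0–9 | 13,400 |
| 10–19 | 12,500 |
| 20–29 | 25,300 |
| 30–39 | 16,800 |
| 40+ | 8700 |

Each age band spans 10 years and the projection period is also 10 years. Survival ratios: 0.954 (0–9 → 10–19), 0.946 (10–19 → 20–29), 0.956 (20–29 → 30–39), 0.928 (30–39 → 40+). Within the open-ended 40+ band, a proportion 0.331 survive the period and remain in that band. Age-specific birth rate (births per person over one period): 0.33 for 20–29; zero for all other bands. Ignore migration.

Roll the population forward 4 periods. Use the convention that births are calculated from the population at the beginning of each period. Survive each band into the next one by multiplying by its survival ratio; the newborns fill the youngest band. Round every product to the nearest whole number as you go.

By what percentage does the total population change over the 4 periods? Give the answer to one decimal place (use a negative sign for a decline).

(Bands numbered youngest = 1 to oldest = 5.)
— Period 1 —
Births: 25300 * 0.33 = 8349
Band 2: 13400 * 0.954 = 12784
Band 3: 12500 * 0.946 = 11825
Band 4: 25300 * 0.956 = 24187
Band 5: 16800 * 0.928 + 8700 * 0.331 = 15590 + 2880 = 18470
→ [8349, 12784, 11825, 24187, 18470]
— Period 2 —
Births: 11825 * 0.33 = 3902
Band 2: 8349 * 0.954 = 7965
Band 3: 12784 * 0.946 = 12094
Band 4: 11825 * 0.956 = 11305
Band 5: 24187 * 0.928 + 18470 * 0.331 = 22446 + 6114 = 28560
→ [3902, 7965, 12094, 11305, 28560]
— Period 3 —
Births: 12094 * 0.33 = 3991
Band 2: 3902 * 0.954 = 3723
Band 3: 7965 * 0.946 = 7535
Band 4: 12094 * 0.956 = 11562
Band 5: 11305 * 0.928 + 28560 * 0.331 = 10491 + 9453 = 19944
→ [3991, 3723, 7535, 11562, 19944]
— Period 4 —
Births: 7535 * 0.33 = 2487
Band 2: 3991 * 0.954 = 3807
Band 3: 3723 * 0.946 = 3522
Band 4: 7535 * 0.956 = 7203
Band 5: 11562 * 0.928 + 19944 * 0.331 = 10730 + 6601 = 17331
→ [2487, 3807, 3522, 7203, 17331]
Total: 76700 → 34350; change = -42350; percentage change = -55.2%

-55.2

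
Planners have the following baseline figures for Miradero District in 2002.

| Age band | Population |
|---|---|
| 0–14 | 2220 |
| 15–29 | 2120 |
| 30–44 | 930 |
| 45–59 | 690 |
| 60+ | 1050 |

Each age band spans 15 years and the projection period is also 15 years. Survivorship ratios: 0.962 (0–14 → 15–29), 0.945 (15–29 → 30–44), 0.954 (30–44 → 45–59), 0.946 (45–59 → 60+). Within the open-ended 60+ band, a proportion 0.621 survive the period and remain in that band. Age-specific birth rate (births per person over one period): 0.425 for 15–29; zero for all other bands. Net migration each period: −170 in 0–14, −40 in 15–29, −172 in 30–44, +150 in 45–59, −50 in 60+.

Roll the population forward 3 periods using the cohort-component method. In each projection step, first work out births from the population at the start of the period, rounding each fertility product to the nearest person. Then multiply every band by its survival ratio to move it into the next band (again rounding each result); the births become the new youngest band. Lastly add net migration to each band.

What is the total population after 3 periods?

5904

Period 1.
Births: 2120 × 0.425 = 901
15–29: 2220 × 0.962 = 2136
30–44: 2120 × 0.945 = 2003
45–59: 930 × 0.954 = 887
60+: 690 × 0.946 + 1050 × 0.621 = 653 + 652 = 1305
Net migration: 0–14 − 170 → 731; 15–29 − 40 → 2096; 30–44 − 172 → 1831; 45–59 + 150 → 1037; 60+ − 50 → 1255
Giving 731 / 2096 / 1831 / 1037 / 1255.
Period 2.
Births: 2096 × 0.425 = 891
15–29: 731 × 0.962 = 703
30–44: 2096 × 0.945 = 1981
45–59: 1831 × 0.954 = 1747
60+: 1037 × 0.946 + 1255 × 0.621 = 981 + 779 = 1760
Net migration: 0–14 − 170 → 721; 15–29 − 40 → 663; 30–44 − 172 → 1809; 45–59 + 150 → 1897; 60+ − 50 → 1710
Giving 721 / 663 / 1809 / 1897 / 1710.
Period 3.
Births: 663 × 0.425 = 282
15–29: 721 × 0.962 = 694
30–44: 663 × 0.945 = 627
45–59: 1809 × 0.954 = 1726
60+: 1897 × 0.946 + 1710 × 0.621 = 1795 + 1062 = 2857
Net migration: 0–14 − 170 → 112; 15–29 − 40 → 654; 30–44 − 172 → 455; 45–59 + 150 → 1876; 60+ − 50 → 2807
Giving 112 / 654 / 455 / 1876 / 2807.
Total after period 3: 112 + 654 + 455 + 1876 + 2807 = 5904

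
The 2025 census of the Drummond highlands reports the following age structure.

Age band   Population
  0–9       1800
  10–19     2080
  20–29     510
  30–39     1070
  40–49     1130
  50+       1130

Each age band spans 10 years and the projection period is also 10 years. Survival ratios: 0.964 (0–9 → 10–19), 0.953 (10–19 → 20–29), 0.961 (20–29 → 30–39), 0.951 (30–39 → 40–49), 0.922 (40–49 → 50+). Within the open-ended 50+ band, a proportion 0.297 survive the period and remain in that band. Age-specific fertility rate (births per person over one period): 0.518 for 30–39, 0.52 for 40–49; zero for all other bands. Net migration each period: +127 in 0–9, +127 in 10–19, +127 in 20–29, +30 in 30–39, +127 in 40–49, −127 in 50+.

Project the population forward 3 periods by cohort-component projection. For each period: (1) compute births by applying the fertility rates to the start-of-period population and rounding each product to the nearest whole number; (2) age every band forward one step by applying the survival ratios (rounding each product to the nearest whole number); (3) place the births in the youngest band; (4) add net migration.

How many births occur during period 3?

1389

Call the groups 1 to 6, youngest first.
[period 1]
Births: 1070 × 0.518 = 554  |  1130 × 0.52 = 588 — total 1142
Group 2: 1800 × 0.964 = 1735
Group 3: 2080 × 0.953 = 1982
Group 4: 510 × 0.961 = 490
Group 5: 1070 × 0.951 = 1018
Group 6: 1130 × 0.922 + 1130 × 0.297 = 1042 + 336 = 1378
Net migration: Group 1 + 127 → 1269; Group 2 + 127 → 1862; Group 3 + 127 → 2109; Group 4 + 30 → 520; Group 5 + 127 → 1145; Group 6 − 127 → 1251
→ [1269, 1862, 2109, 520, 1145, 1251]
[period 2]
Births: 520 × 0.518 = 269  |  1145 × 0.52 = 595 — total 864
Group 2: 1269 × 0.964 = 1223
Group 3: 1862 × 0.953 = 1774
Group 4: 2109 × 0.961 = 2027
Group 5: 520 × 0.951 = 495
Group 6: 1145 × 0.922 + 1251 × 0.297 = 1056 + 372 = 1428
Net migration: Group 1 + 127 → 991; Group 2 + 127 → 1350; Group 3 + 127 → 1901; Group 4 + 30 → 2057; Group 5 + 127 → 622; Group 6 − 127 → 1301
→ [991, 1350, 1901, 2057, 622, 1301]
[period 3]
Births: 2057 × 0.518 = 1066  |  622 × 0.52 = 323 — total 1389
Group 2: 991 × 0.964 = 955
Group 3: 1350 × 0.953 = 1287
Group 4: 1901 × 0.961 = 1827
Group 5: 2057 × 0.951 = 1956
Group 6: 622 × 0.922 + 1301 × 0.297 = 573 + 386 = 959
Net migration: Group 1 + 127 → 1516; Group 2 + 127 → 1082; Group 3 + 127 → 1414; Group 4 + 30 → 1857; Group 5 + 127 → 2083; Group 6 − 127 → 832
→ [1516, 1082, 1414, 1857, 2083, 832]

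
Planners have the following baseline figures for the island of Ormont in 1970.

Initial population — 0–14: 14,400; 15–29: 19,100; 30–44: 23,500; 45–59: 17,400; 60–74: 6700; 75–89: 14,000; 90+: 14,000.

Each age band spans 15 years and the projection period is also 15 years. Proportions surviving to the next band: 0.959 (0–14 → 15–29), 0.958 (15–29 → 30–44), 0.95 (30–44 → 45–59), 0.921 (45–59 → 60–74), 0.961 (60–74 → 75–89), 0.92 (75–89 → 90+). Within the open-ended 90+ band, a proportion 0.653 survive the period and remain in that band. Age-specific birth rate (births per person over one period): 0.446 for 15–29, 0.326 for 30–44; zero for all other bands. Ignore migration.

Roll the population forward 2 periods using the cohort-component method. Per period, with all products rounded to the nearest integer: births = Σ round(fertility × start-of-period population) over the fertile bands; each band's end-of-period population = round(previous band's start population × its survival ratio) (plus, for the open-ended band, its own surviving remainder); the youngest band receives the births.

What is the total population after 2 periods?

114519

(Groups numbered youngest = 1 to oldest = 7.)
Period 1:
Births: 19100 × 0.446 = 8519  |  23500 × 0.326 = 7661 → total 16180
Group 2: 14400 × 0.959 = 13810
Group 3: 19100 × 0.958 = 18298
Group 4: 23500 × 0.95 = 22325
Group 5: 17400 × 0.921 = 16025
Group 6: 6700 × 0.961 = 6439
Group 7: 14000 × 0.92 + 14000 × 0.653 = 12880 + 9142 = 22022
End of period: [16180, 13810, 18298, 22325, 16025, 6439, 22022]
Period 2:
Births: 13810 × 0.446 = 6159  |  18298 × 0.326 = 5965 → total 12124
Group 2: 16180 × 0.959 = 15517
Group 3: 13810 × 0.958 = 13230
Group 4: 18298 × 0.95 = 17383
Group 5: 22325 × 0.921 = 20561
Group 6: 16025 × 0.961 = 15400
Group 7: 6439 × 0.92 + 22022 × 0.653 = 5924 + 14380 = 20304
End of period: [12124, 15517, 13230, 17383, 20561, 15400, 20304]
Total after period 2: 12124 + 15517 + 13230 + 17383 + 20561 + 15400 + 20304 = 114519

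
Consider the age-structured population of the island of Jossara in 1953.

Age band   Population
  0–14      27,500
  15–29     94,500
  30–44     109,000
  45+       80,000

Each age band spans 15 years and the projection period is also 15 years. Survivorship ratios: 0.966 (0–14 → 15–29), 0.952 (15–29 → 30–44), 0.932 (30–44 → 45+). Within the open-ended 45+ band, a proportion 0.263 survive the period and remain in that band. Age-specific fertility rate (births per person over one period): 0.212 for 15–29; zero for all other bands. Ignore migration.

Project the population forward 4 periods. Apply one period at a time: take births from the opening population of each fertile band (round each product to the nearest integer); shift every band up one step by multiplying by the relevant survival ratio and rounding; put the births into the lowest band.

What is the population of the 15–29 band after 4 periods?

3963

Numbering the groups 1..4 from youngest to oldest:
After projecting period 1:
Births: 94500 × 0.212 = 20034
Group 2: 27500 × 0.966 = 26565
Group 3: 94500 × 0.952 = 89964
Group 4: 109000 × 0.932 + 80000 × 0.263 = 101588 + 21040 = 122628
Population now: 0–14=20034, 15–29=26565, 30–44=89964, 45+=122628
After projecting period 2:
Births: 26565 × 0.212 = 5632
Group 2: 20034 × 0.966 = 19353
Group 3: 26565 × 0.952 = 25290
Group 4: 89964 × 0.932 + 122628 × 0.263 = 83846 + 32251 = 116097
Population now: 0–14=5632, 15–29=19353, 30–44=25290, 45+=116097
After projecting period 3:
Births: 19353 × 0.212 = 4103
Group 2: 5632 × 0.966 = 5441
Group 3: 19353 × 0.952 = 18424
Group 4: 25290 × 0.932 + 116097 × 0.263 = 23570 + 30534 = 54104
Population now: 0–14=4103, 15–29=5441, 30–44=18424, 45+=54104
After projecting period 4:
Births: 5441 × 0.212 = 1153
Group 2: 4103 × 0.966 = 3963
Group 3: 5441 × 0.952 = 5180
Group 4: 18424 × 0.932 + 54104 × 0.263 = 17171 + 14229 = 31400
Population now: 0–14=1153, 15–29=3963, 30–44=5180, 45+=31400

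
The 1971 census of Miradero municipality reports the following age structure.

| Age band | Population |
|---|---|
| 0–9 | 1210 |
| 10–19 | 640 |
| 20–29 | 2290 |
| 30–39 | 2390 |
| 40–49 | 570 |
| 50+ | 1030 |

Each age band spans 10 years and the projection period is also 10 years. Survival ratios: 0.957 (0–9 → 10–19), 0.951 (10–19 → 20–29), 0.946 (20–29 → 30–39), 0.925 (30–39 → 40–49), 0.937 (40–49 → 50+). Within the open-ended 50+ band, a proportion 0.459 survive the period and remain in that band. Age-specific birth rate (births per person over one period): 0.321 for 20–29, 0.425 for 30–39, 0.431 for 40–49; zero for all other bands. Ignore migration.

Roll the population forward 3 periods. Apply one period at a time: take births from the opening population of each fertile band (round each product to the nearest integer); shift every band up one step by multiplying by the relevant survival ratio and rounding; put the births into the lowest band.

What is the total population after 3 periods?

9875

Let band 1 be 0–9 through band 6 = 50+.
Period 1.
Births: 2290 × 0.321 = 735, 2390 × 0.425 = 1016, 570 × 0.431 = 246 → total 1997
Band 2: 1210 × 0.957 = 1158
Band 3: 640 × 0.951 = 609
Band 4: 2290 × 0.946 = 2166
Band 5: 2390 × 0.925 = 2211
Band 6: 570 × 0.937 + 1030 × 0.459 = 534 + 473 = 1007
Giving 1997 / 1158 / 609 / 2166 / 2211 / 1007.
Period 2.
Births: 609 × 0.321 = 195, 2166 × 0.425 = 921, 2211 × 0.431 = 953 → total 2069
Band 2: 1997 × 0.957 = 1911
Band 3: 1158 × 0.951 = 1101
Band 4: 609 × 0.946 = 576
Band 5: 2166 × 0.925 = 2004
Band 6: 2211 × 0.937 + 1007 × 0.459 = 2072 + 462 = 2534
Giving 2069 / 1911 / 1101 / 576 / 2004 / 2534.
Period 3.
Births: 1101 × 0.321 = 353, 576 × 0.425 = 245, 2004 × 0.431 = 864 → total 1462
Band 2: 2069 × 0.957 = 1980
Band 3: 1911 × 0.951 = 1817
Band 4: 1101 × 0.946 = 1042
Band 5: 576 × 0.925 = 533
Band 6: 2004 × 0.937 + 2534 × 0.459 = 1878 + 1163 = 3041
Giving 1462 / 1980 / 1817 / 1042 / 533 / 3041.
Total after period 3: 1462 + 1980 + 1817 + 1042 + 533 + 3041 = 9875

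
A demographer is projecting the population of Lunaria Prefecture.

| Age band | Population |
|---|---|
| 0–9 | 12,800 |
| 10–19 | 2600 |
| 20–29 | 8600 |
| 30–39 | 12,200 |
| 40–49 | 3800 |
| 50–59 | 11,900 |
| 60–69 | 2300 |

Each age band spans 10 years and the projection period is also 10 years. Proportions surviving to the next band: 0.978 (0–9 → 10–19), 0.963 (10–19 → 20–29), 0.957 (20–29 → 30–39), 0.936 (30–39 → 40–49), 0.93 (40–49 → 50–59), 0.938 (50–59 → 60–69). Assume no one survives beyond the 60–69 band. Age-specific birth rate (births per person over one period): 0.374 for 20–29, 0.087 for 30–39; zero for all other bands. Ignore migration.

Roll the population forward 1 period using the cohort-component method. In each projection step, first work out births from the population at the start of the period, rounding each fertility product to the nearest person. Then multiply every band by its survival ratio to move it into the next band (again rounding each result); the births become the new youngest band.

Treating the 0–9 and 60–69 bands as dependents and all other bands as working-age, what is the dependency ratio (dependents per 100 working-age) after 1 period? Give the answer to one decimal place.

40.4

(Bands numbered youngest = 1 to oldest = 7.)
After projecting period 1:
Births: 8600 × 0.374 = 3216  |  12200 × 0.087 = 1061 ⇒ total 4277
Band 2: 12800 × 0.978 = 12518
Band 3: 2600 × 0.963 = 2504
Band 4: 8600 × 0.957 = 8230
Band 5: 12200 × 0.936 = 11419
Band 6: 3800 × 0.93 = 3534
Band 7: 11900 × 0.938 = 11162
→ [4277, 12518, 2504, 8230, 11419, 3534, 11162]
Dependents (band 0–9 + band 60–69) = 4277 + 11162 = 15439; working-age = 38205; ratio = 15439/38205 × 100 = 40.4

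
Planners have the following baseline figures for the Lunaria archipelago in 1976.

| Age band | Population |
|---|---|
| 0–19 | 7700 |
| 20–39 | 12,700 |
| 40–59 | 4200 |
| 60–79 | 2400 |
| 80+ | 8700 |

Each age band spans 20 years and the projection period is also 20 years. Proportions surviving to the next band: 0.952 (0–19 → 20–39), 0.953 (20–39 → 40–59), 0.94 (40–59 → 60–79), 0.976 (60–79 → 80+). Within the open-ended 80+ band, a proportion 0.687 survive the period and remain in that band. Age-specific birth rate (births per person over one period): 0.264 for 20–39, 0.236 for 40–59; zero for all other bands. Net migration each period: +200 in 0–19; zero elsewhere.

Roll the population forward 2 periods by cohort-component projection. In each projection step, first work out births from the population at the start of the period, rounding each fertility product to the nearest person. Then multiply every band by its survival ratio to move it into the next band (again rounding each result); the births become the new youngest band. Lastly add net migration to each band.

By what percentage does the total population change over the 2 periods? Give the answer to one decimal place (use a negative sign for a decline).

— Period 1 —
Births: 12700 * 0.264 = 3353, 4200 * 0.236 = 991 → 4344
20–39: 7700 * 0.952 = 7330
40–59: 12700 * 0.953 = 12103
60–79: 4200 * 0.94 = 3948
80+: 2400 * 0.976 + 8700 * 0.687 = 2342 + 5977 = 8319
Net migration: 0–19 + 200 → 4544
→ [4544, 7330, 12103, 3948, 8319]
— Period 2 —
Births: 7330 * 0.264 = 1935, 12103 * 0.236 = 2856 → 4791
20–39: 4544 * 0.952 = 4326
40–59: 7330 * 0.953 = 6985
60–79: 12103 * 0.94 = 11377
80+: 3948 * 0.976 + 8319 * 0.687 = 3853 + 5715 = 9568
Net migration: 0–19 + 200 → 4991
→ [4991, 4326, 6985, 11377, 9568]
Total: 35700 → 37247; change = 1547; percentage change = 4.3%

4.3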